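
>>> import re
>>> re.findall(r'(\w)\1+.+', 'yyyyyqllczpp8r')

['y']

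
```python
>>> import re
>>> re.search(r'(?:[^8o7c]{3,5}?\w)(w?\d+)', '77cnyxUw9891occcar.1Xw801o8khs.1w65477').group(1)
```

'w9891'

The pattern matches 3 to 5 of any character except [8o7c] (lazy), then a word character (non-capturing group); then optionally the literal 'w', then one or more of a digit (captured).
Unlike `match`, `search` isn't anchored — it looks for the pattern anywhere in the string.
The match spans [3:12] → 'nyxUw9891'.
Captured: group 1 = 'w9891'.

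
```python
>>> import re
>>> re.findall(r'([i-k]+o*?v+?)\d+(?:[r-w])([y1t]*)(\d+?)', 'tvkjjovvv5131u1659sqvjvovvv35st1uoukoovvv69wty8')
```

Pattern: one or more of a character in [i-k], then zero or more of the literal 'o' (lazy), then one or more of the literal 'v' (lazy) (captured); then one or more of a digit; then a character in [r-w] (non-capturing group); then zero or more of one of [y1t] (captured); then one or more of a digit (lazy) (captured).
3 groups means each result is a tuple of 3 captured strings — 2 here.

[('kjjovvv', '1', '6'), ('koovvv', 'ty', '8')]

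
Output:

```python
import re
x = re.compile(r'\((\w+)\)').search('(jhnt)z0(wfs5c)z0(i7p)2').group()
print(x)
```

(jhnt)

The match spans [0:6] → '(jhnt)'.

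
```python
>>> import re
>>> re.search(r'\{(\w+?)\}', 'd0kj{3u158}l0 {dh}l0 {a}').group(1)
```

`re.search` tries every starting position until one works.
The match spans [4:11] → '{3u158}'.
Captured: group 1 = '3u158'.

'3u158'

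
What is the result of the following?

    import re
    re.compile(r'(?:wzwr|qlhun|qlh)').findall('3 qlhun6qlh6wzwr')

['qlhun', 'qlh', 'wzwr']

Branches in `(...|...)` are attempted left-to-right; the first branch that allows the whole pattern to succeed is taken.
Walking the string: at [2:7] → 'qlhun'; at [8:11] → 'qlh'; at [12:16] → 'wzwr'.
Since nothing is captured, `findall` lists the 3 matched substrings directly.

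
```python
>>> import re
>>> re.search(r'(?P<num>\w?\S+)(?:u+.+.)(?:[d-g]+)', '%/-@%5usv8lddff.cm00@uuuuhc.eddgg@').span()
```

(0, 33)

Pattern: optionally a word character, then one or more of a non-whitespace character (captured as 'num'); then one or more of a literal 'u', then one or more of any character, then any character (non-capturing group); then one or more of a character in [d-g] (non-capturing group).
Unlike `match`, `search` isn't anchored — it looks for the pattern anywhere in the string.
The match spans [0:33] → '%/-@%5usv8lddff.cm00@uuuuhc.eddgg'.
Captured: group 1 = '%/-@%5usv8lddff.cm00@uuu'.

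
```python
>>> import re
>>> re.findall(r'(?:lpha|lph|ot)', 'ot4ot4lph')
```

['ot', 'ot', 'lph']

Walking the string: at [0:2] → 'ot'; at [3:5] → 'ot'; at [6:9] → 'lph'.
`findall` yields the raw match text (3 of them) because the pattern has no groups.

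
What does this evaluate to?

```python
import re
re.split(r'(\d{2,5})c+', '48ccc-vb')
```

['', '48', '-vb']

Because the pattern has a capturing group, `split` also inserts each captured text between the pieces.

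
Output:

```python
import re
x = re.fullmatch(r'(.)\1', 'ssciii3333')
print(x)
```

None

`\1` has to match the exact text group 1 already captured.
`re.fullmatch` requires the pattern to consume the entire string.
Here there's no way to consume every character, so the call returns None.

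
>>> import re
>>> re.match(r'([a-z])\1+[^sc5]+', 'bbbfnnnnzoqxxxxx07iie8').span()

(0, 22)

`re.match` won't scan ahead — the pattern has to work from the very first character.
The match spans [0:22] → 'bbbfnnnnzoqxxxxx07iie8'.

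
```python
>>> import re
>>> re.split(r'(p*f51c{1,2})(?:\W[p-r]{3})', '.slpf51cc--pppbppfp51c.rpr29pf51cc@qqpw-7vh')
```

['.slpf51cc--pppbppfp51c.rpr29', 'pf51cc', 'w-7vh']

This matches zero or more of the literal 'p', then the literal 'f51', then 1 to 2 of the literal 'c' (captured); then a non-word character, then exactly 3 of a character in [p-r] (non-capturing group).
Matches to split on: at [28:38] → 'pf51cc@qqp'.
`re.split` interleaves the captured-group text with the surrounding fragments.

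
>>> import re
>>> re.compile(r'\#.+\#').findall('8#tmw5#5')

Walking the string: at [1:7] → '#tmw5#'.
With no groups in the pattern, `findall` gives back each whole match — 1 here.

['#tmw5#']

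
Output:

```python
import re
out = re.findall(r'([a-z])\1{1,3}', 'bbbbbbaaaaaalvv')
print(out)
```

`\1` has to match the exact text group 1 already captured.
Walking the string: at [0:4] match 'bbbb', group 1 = 'b'; at [4:6] match 'bb', group 1 = 'b'; at [6:10] match 'aaaa', group 1 = 'a'; at [10:12] match 'aa', group 1 = 'a'; at [13:15] match 'vv', group 1 = 'v'.
With a single group, `findall` returns only what that group captured — 5 items.

['b', 'b', 'a', 'a', 'v']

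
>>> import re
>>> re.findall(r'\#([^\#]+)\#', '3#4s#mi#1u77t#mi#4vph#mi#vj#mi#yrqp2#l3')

['4s', '1u77t', '4vph', 'vj', 'yrqp2']

Scanning left to right: at [1:5] match '#4s#', group 1 = '4s'; at [7:14] match '#1u77t#', group 1 = '1u77t'; at [16:22] match '#4vph#', group 1 = '4vph'; at [24:28] match '#vj#', group 1 = 'vj'; at [30:37] match '#yrqp2#', group 1 = 'yrqp2'.
With a single group, `findall` returns only what that group captured — 5 items.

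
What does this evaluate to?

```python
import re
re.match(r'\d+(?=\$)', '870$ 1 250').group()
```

'870'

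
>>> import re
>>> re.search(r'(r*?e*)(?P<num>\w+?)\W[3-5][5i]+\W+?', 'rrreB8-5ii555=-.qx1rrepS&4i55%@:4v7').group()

'rrreB8-5ii555='

With the lazy modifier that quantifier settles for the fewest repetitions that let the rest of the pattern succeed (the atoms after it are unaffected and can still be greedy).
The match spans [0:14] → 'rrreB8-5ii555='.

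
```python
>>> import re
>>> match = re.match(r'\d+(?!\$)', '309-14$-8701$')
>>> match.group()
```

'309'

The negative lookahead/lookbehind blocks any match where the forbidden context is present.
`match` is anchored at position 0; if the pattern doesn't fit there, it returns None.
The match spans [0:3] → '309'.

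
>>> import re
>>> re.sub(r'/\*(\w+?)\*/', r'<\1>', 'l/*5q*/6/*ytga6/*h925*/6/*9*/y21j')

Matches: at [1:7] → '/*5q*/'; at [15:23] → '/*h925*/'; at [24:29] → '/*9*/'.
`\1` in the replacement pulls in group 1's text for each match.

'l<5q>6/*ytga6<h925>6<9>y21j'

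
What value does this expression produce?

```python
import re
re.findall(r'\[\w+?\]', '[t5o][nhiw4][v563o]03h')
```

Since nothing is captured, `findall` lists the 3 matched substrings directly.

['[t5o]', '[nhiw4]', '[v563o]']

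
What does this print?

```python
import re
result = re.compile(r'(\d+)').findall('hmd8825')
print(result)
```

['8825']

One capturing group, so `findall` returns just the captured substring from the one match — 1 in all.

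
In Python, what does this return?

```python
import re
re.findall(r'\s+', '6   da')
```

['   ']

Pattern: one or more of whitespace.
Scanning left to right: at [1:4] → '   '.
`findall` yields the raw match text (1 of them) because the pattern has no groups.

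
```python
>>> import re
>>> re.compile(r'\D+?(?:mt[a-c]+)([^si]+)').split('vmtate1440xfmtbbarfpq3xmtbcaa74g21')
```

['', 'te1440xfmtbbarfpq3xmtbcaa74g21', '']

This matches one or more of a non-digit (lazy); then the literal 'mt', then one or more of a character in [a-c] (non-capturing group); then one or more of any character except [si] (captured).
Because the pattern has a capturing group, `split` also inserts each captured text between the pieces.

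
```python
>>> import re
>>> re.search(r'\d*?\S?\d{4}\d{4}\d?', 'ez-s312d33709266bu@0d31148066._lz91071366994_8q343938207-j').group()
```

'312d33709266'

Pattern: zero or more of a digit (lazy), then optionally a non-whitespace character; then exactly 4 of a digit, then exactly 4 of a digit, then optionally a digit.
`search` walks the string left to right and returns the first match it finds.
The match spans [4:16] → '312d33709266'.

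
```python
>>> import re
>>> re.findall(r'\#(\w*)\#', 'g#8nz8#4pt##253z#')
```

`findall` collects group 1 from each match (2 total).

['8nz8', '']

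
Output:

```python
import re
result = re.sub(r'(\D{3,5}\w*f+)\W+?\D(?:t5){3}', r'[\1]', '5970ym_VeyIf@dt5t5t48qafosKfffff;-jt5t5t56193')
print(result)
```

5970ym_V[eyIf@dt5t5t48qafosKfffff]6193

Pattern: 3 to 5 of a non-digit, then zero or more of a word character, then one or more of the literal 'f' (captured); then one or more of a non-word character (lazy), then a non-digit, then the literal 't5' repeated 3 times.
Each match is replaced using the text its own group 1 captured.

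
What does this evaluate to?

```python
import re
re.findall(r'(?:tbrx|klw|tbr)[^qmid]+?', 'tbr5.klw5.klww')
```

['tbr5', 'klw5', 'klww']

Matches: at [0:4] → 'tbr5'; at [5:9] → 'klw5'; at [10:14] → 'klww'.
`findall` yields the raw match text (3 of them) because the pattern has no groups.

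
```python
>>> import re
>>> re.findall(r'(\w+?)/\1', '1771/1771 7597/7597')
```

['1771', '7597']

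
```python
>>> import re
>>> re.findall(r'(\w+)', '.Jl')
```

This matches one or more of a word character (captured).
Matches: at [1:3] match 'Jl', group 1 = 'Jl'.
One capturing group, so `findall` returns just the captured substring from the one match — 1 in all.

['Jl']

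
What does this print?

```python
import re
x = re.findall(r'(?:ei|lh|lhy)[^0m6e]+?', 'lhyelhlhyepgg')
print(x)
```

['lhy', 'lhl']

Since nothing is captured, `findall` lists the 2 matched substrings directly.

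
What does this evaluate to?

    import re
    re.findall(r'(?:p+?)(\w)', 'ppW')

['p']

The `?` after the quantifier makes it lazy — it takes as little as possible before letting the rest of the pattern try.
One capturing group, so `findall` returns just the captured substring from the one match — 1 in all.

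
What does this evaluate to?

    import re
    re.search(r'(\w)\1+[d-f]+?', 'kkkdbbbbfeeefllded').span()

(0, 4)

After group 1 captures some text, `\1` only succeeds where that same text appears again.
The match spans [0:4] → 'kkkd'.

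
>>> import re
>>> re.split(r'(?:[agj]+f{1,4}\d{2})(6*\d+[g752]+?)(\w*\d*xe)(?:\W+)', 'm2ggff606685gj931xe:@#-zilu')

['m2', '6685g', 'j931xe', 'zilu']

Pattern: one or more of one of [agj], then 1 to 4 of the literal 'f', then exactly 2 of a digit (non-capturing group); then zero or more of a literal '6', then one or more of a digit, then one or more of one of [g752] (lazy) (captured); then zero or more of a word character, then zero or more of a digit, then the literal 'xe' (captured); then one or more of a non-word character (non-capturing group).
Matches to split on: at [2:23] → 'ggff606685gj931xe:@#-'.
With a capturing group present, the delimiter's captured portion is kept in the result list.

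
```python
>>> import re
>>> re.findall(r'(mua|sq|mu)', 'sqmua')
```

Alternation isn't longest-match — the leftmost alternative that fits at this position is chosen.
One capturing group, so `findall` returns just the captured substring from each match — 2 in all.

['sq', 'mua']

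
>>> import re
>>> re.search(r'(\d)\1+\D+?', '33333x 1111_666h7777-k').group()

`\1` is not a pattern — it's the concrete string captured by group 1, re-applied verbatim.
`re.search` tries every starting position until one works.
The match spans [0:6] → '33333x'.
Captured: group 1 = '3'.

'33333x'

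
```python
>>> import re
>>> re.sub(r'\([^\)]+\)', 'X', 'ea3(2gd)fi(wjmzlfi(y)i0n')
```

Matches: at [3:8] → '(2gd)'; at [10:21] → '(wjmzlfi(y)'.
Each match is replaced by 'X'.

'ea3XfiXi0n'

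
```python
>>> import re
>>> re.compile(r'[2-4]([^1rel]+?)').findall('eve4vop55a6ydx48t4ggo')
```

['v', '8', 'g']

Pattern: a character in [2-4]; then one or more of any character except [1rel] (lazy) (captured).
Because the quantifier is non-greedy, it stops expanding at the earliest point where the rest of the pattern can succeed.
Matches: at [3:5] match '4v', group 1 = 'v'; at [14:16] match '48', group 1 = '8'; at [17:19] match '4g', group 1 = 'g'.
`findall` collects group 1 from each match (3 total).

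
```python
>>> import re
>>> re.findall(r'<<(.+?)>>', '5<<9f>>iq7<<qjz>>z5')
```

['9f', 'qjz']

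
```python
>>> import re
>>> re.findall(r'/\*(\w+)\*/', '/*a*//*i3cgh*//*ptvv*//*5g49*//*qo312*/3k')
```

['a', 'i3cgh', 'ptvv', '5g49', 'qo312']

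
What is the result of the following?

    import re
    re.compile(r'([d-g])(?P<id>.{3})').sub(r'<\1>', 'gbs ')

'<g>'

`\1` in the replacement pulls in group 1's text for each match.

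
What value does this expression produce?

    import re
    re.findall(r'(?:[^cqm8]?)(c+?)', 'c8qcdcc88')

['c', 'c', 'c', 'c']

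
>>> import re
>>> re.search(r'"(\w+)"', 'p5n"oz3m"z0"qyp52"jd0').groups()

('oz3m',)

The match spans [3:9] → '"oz3m"'.
Captured: group 1 = 'oz3m'.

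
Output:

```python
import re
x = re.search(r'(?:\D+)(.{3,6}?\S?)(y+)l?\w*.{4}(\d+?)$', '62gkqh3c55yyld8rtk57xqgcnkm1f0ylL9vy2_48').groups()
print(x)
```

('3c55', 'yy', '8')

Pattern: one or more of a non-digit (non-capturing group); then 3 to 6 of any character (lazy), then optionally a non-whitespace character (captured); then one or more of a literal 'y' (captured); then optionally a literal 'l', then zero or more of a word character, then exactly 4 of any character; then one or more of a digit (lazy) (captured); then anchored at the end.
The `?` after the quantifier makes it lazy — it takes as little as possible before letting the rest of the pattern try.
`re.search` scans for the first position where the pattern succeeds.
The match spans [2:40] → 'gkqh3c55yyld8rtk57xqgcnkm1f0ylL9vy2_48'.
Captured: group 1 = '3c55', group 2 = 'yy', group 3 = '8'.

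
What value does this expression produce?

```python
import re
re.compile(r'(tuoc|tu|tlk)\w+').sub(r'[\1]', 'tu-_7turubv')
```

Matches: at [5:11] → 'turubv'.
`\1` in the replacement pulls in group 1's text for each match.

'tu-_7[tu]'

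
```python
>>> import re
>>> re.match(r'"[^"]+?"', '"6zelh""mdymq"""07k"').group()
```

'"6zelh"'

With `match`, the pattern is implicitly anchored at the beginning.
The match spans [0:7] → '"6zelh"'.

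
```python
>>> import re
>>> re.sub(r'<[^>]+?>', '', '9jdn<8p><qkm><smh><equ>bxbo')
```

Matches: at [4:8] → '<8p>'; at [8:13] → '<qkm>'; at [13:18] → '<smh>'; at [18:23] → '<equ>'.
Each match is replaced by ''.

'9jdnbxbo'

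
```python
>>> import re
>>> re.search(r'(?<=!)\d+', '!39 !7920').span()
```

(1, 3)

The positive lookaround only admits positions where the adjacent text matches; those characters stay outside the span.
`search` walks the string left to right and returns the first match it finds.
The match spans [1:3] → '39'.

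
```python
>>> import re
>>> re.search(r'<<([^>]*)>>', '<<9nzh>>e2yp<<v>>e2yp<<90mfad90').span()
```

`re.search` tries every starting position until one works.
The match spans [0:8] → '<<9nzh>>'.
Captured: group 1 = '9nzh'.

(0, 8)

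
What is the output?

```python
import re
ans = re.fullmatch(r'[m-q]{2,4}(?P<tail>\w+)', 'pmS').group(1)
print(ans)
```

The pattern matches 2 to 4 of a character in [m-q]; then one or more of a word character (captured as 'tail').
`re.fullmatch` requires the pattern to consume the entire string.
The match spans [0:3] → 'pmS'.
Captured: group 1 = 'S'.

S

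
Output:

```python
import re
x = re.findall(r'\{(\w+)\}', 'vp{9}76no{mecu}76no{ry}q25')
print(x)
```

Matches: at [2:5] match '{9}', group 1 = '9'; at [9:15] match '{mecu}', group 1 = 'mecu'; at [19:23] match '{ry}', group 1 = 'ry'.
One capturing group, so `findall` returns just the captured substring from each match — 3 in all.

['9', 'mecu', 'ry']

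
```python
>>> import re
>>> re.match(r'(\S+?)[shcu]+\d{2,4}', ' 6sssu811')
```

Pattern: one or more of a non-whitespace character (lazy) (captured); then one or more of one of [shcu], then 2 to 4 of a digit.
`re.match` only tries the pattern at the start of the string.
Here the string doesn't start with a match, so the call returns None.

None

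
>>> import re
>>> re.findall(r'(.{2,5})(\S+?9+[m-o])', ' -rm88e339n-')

[(' -rm8', '8e339n')]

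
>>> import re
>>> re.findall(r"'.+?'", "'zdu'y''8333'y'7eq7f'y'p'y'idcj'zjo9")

Walking the string: at [0:5] → "'zdu'"; at [6:13] → "''8333'"; at [14:21] → "'7eq7f'"; at [22:25] → "'p'"; at [26:32] → "'idcj'".
Since nothing is captured, `findall` lists the 5 matched substrings directly.

["'zdu'", "''8333'", "'7eq7f'", "'p'", "'idcj'"]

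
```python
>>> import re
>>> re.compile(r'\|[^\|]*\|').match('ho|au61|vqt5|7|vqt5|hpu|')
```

`match` is anchored at position 0; if the pattern doesn't fit there, it returns None.
Here position 0 doesn't satisfy it, so the call returns None.

None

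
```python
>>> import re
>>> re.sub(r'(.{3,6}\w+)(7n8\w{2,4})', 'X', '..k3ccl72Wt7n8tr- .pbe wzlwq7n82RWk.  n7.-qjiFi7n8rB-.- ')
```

Pattern: 3 to 6 of any character, then one or more of a word character (captured); then the literal '7n8', then 2 to 4 of a word character (captured).
Matches: at [0:16] → '..k3ccl72Wt7n8tr'; at [17:35] → ' .pbe wzlwq7n82RWk'; at [36:52] → '  n7.-qjiFi7n8rB'.
Every occurrence is swapped for 'X'.

'X-X.X-.- '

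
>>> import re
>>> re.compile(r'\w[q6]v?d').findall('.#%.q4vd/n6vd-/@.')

Since nothing is captured, `findall` lists the 1 matched substring directly.

['n6vd']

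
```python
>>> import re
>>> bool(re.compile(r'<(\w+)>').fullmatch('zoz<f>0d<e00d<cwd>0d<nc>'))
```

False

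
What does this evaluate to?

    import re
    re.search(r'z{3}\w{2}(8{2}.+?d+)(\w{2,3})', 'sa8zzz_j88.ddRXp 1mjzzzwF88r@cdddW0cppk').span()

(3, 16)

Pattern: exactly 3 of a literal 'z', then exactly 2 of a word character; then exactly 2 of the literal '8', then one or more of any character (lazy), then one or more of a literal 'd' (captured); then 2 to 3 of a word character (captured).
`re.search` scans for the first position where the pattern succeeds.
The match spans [3:16] → 'zzz_j88.ddRXp'.
Captured: group 1 = '88.dd', group 2 = 'RXp'.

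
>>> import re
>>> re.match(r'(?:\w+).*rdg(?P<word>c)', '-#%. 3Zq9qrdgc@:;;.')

None

With `match`, the pattern is implicitly anchored at the beginning.
Here position 0 doesn't satisfy it, so the call returns None.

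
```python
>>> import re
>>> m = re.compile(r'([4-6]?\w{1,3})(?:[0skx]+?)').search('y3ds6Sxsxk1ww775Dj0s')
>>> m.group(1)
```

'y3d'

This matches optionally a character in [4-6], then 1 to 3 of a word character (captured); then one or more of one of [0skx] (lazy) (non-capturing group).
`re.search` tries every starting position until one works.
The match spans [0:4] → 'y3ds'.
Captured: group 1 = 'y3d'.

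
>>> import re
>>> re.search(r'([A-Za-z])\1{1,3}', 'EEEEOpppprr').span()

(0, 4)

The backreference `\1` re-matches whatever the first group consumed, character for character.
`re.search` tries every starting position until one works.
The match spans [0:4] → 'EEEE'.
Captured: group 1 = 'E'.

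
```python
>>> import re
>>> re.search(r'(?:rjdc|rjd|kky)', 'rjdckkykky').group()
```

'rjdc'

Branches in `(...|...)` are attempted left-to-right; the first branch that allows the whole pattern to succeed is taken.
`re.search` scans for the first position where the pattern succeeds.
The match spans [0:4] → 'rjdc'.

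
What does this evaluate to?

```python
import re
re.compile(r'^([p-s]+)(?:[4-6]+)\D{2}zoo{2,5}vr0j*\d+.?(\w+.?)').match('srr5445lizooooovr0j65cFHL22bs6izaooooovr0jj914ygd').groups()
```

('srr', 'FHL22bs6izaooooovr0jj914ygd')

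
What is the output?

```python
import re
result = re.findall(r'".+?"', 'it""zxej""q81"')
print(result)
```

Scanning left to right: at [2:9] → '""zxej"'; at [9:14] → '"q81"'.
With no groups in the pattern, `findall` gives back each whole match — 2 here.

['""zxej"', '"q81"']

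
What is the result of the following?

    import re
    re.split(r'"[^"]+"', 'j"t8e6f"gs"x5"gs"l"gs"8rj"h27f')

['j', 'gs', 'gs', 'gs', 'h27f']

Each match becomes a cut point; 5 segments remain.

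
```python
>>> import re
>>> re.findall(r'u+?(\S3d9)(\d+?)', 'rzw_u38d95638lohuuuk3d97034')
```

Because the quantifier is non-greedy, it stops expanding at the earliest point where the rest of the pattern can succeed.
With 2 capturing groups, `findall` returns a 2-tuple per match.

[('k3d9', '7')]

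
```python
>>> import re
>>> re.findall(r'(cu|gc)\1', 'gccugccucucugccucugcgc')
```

`\1` is not a pattern — it's the concrete string captured by group 1, re-applied verbatim.
One capturing group, so `findall` returns just the captured substring from each match — 3 in all.

['cu', 'cu', 'gc']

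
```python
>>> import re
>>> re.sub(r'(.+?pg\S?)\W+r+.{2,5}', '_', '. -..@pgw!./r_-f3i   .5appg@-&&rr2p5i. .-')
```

'__ .-'

The pattern matches one or more of any character (lazy), then the literal 'pg', then optionally a non-whitespace character (captured); then one or more of a non-word character; then one or more of a literal 'r', then 2 to 5 of any character.
Because the quantifier is non-greedy, it stops expanding at the earliest point where the rest of the pattern can succeed.
Matches: at [0:18] → '. -..@pgw!./r_-f3i'; at [18:38] → '   .5appg@-&&rr2p5i.'.
Every occurrence is swapped for '_'.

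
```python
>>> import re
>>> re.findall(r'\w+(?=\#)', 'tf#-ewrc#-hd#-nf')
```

['tf', 'ewrc', 'hd']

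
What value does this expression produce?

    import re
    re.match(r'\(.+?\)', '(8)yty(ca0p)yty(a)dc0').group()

'(8)'

Lazy quantifiers expand one character at a time until the remainder of the pattern can match.
`re.match` won't scan ahead — the pattern has to work from the very first character.
The match spans [0:3] → '(8)'.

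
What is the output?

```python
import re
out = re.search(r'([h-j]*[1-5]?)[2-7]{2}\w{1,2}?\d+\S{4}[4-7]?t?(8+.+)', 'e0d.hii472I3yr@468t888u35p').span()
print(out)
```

(4, 26)

The match spans [4:26] → 'hii472I3yr@468t888u35p'.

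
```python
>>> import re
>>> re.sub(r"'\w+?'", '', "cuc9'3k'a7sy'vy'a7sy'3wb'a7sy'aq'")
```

'cuc9a7sya7sya7sy'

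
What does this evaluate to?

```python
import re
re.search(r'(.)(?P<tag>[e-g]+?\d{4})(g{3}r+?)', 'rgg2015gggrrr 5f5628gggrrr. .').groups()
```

This matches any character (captured); then one or more of a character in [e-g] (lazy), then exactly 4 of a digit (captured as 'tag'); then exactly 3 of the literal 'g', then one or more of a literal 'r' (lazy) (captured).
Unlike `match`, `search` isn't anchored — it looks for the pattern anywhere in the string.
The match spans [0:11] → 'rgg2015gggr'.
Captured: group 1 = 'r', group 2 = 'gg2015', group 3 = 'gggr'.

('r', 'gg2015', 'gggr')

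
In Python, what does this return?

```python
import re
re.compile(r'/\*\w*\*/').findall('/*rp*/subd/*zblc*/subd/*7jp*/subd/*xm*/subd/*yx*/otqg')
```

With no groups in the pattern, `findall` gives back each whole match — 5 here.

['/*rp*/', '/*zblc*/', '/*7jp*/', '/*xm*/', '/*yx*/']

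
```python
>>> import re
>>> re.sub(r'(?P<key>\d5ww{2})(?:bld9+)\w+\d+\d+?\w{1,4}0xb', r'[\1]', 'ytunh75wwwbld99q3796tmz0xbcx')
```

'ytunh[75www]cx'

This matches a digit, then the literal '5w', then exactly 2 of the literal 'w' (captured as 'key'); then the literal 'bld', then one or more of a literal '9' (non-capturing group); then one or more of a word character; then one or more of a digit; then one or more of a digit (lazy), then 1 to 4 of a word character, then the literal '0xb'.
Matches: at [5:26] → '75wwwbld99q3796tmz0xb'.
The replacement refers to a captured group, so each match is rewritten using its own captured text.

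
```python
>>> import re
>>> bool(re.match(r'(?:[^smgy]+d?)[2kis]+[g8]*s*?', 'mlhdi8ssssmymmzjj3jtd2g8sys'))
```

With `match`, the pattern is implicitly anchored at the beginning.
Here the pattern fails at index 0, so the call returns None, and `bool(None)` is False.

False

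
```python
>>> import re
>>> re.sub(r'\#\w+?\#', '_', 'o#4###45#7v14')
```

`sub` substitutes '_' at each match site.

'o_#_7v14'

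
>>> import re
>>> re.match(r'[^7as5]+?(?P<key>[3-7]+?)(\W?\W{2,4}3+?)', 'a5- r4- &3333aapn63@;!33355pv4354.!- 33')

None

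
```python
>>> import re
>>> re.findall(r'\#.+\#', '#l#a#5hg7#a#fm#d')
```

['#l#a#5hg7#a#fm#']

Scanning left to right: at [0:15] → '#l#a#5hg7#a#fm#'.
`findall` yields the raw match text (1 of them) because the pattern has no groups.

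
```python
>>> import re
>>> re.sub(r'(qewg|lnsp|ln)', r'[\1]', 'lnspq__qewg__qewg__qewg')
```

Branches in `(...|...)` are attempted left-to-right; the first branch that allows the whole pattern to succeed is taken.
Matches: at [0:4] → 'lnsp'; at [7:11] → 'qewg'; at [13:17] → 'qewg'; at [19:23] → 'qewg'.
`\1` in the replacement pulls in group 1's text for each match.

'[lnsp]q__[qewg]__[qewg]__[qewg]'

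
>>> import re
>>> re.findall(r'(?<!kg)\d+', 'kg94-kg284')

['4', '84']

Because the assertion is negative and zero-width, positions next to the forbidden text are skipped.
Walking the string: at [3:4] → '4'; at [8:10] → '84'.
No capturing groups, so `findall` returns the 2 full match strings.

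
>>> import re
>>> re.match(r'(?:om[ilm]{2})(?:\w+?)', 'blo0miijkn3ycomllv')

None

Pattern: the literal 'om', then exactly 2 of one of [ilm] (non-capturing group); then one or more of a word character (lazy) (non-capturing group).
`match` is anchored at position 0; if the pattern doesn't fit there, it returns None.
Here the string doesn't start with a match, so the call returns None.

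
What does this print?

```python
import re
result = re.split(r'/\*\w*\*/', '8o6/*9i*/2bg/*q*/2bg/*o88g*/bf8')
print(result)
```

['8o6', '2bg', '2bg', 'bf8']

The string is cut at each match, leaving 4 pieces.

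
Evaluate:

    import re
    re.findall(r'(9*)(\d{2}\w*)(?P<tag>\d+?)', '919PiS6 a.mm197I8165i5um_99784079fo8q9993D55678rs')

This matches zero or more of a literal '9' (captured); then exactly 2 of a digit, then zero or more of a word character (captured); then one or more of a digit (lazy) (captured as 'tag').
Matches: at [0:7] match '919PiS6', groups = ('9', '19PiS', '6'); at [12:47] match '197I8165i5um_99784079fo8q9993D55678', groups = ('', '197I8165i5um_99784079fo8q9993D5567', '8').
Multiple groups make `findall` return tuples — one 3-tuple for each match.

[('9', '19PiS', '6'), ('', '197I8165i5um_99784079fo8q9993D5567', '8')]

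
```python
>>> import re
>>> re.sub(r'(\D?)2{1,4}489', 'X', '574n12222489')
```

This matches optionally a non-digit (captured); then 1 to 4 of the literal '2', then the literal '489'.
Matches: at [5:12] → '2222489'.
`sub` substitutes 'X' at each match site.

'574n1X'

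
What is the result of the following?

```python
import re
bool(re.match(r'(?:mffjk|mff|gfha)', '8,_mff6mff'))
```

False

`match` is anchored at position 0; if the pattern doesn't fit there, it returns None.
Here position 0 doesn't satisfy it, so the call returns None, and `bool(None)` is False.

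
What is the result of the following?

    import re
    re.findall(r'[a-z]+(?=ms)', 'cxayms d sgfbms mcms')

The lookaround is zero-width — it requires the adjacent text to match without consuming it, so the asserted text isn't part of the match.
Matches: at [0:4] → 'cxay'; at [9:13] → 'sgfb'; at [16:18] → 'mc'.
Since nothing is captured, `findall` lists the 3 matched substrings directly.

['cxay', 'sgfb', 'mc']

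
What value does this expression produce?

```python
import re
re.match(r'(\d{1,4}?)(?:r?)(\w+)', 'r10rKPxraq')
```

`re.match` only tries the pattern at the start of the string.
Here the string doesn't start with a match, so the call returns None.

None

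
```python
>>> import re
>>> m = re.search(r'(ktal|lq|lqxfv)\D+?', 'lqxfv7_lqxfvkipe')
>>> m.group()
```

'lqx'

`re.search` tries every starting position until one works.
The match spans [0:3] → 'lqx'.
Captured: group 1 = 'lq'.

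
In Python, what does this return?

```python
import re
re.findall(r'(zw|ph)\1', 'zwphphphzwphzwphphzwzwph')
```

['ph', 'ph', 'zw']

The backreference `\1` re-matches whatever the first group consumed, character for character.
With a single group, `findall` returns only what that group captured — 3 items.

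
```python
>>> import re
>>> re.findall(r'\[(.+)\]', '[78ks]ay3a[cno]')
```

One capturing group, so `findall` returns just the captured substring from the one match — 1 in all.

['78ks]ay3a[cno']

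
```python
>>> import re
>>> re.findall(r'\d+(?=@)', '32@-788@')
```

Because the assertion is zero-width, the text it checks is not consumed and won't appear in the result.
Since nothing is captured, `findall` lists the 2 matched substrings directly.

['32', '788']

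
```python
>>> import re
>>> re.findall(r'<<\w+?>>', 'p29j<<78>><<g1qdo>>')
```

['<<78>>', '<<g1qdo>>']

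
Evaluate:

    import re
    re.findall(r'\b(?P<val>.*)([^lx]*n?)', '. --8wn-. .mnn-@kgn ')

With 2 capturing groups, `findall` returns a 2-tuple per match.

[('8wn-. .mnn-@kgn ', '')]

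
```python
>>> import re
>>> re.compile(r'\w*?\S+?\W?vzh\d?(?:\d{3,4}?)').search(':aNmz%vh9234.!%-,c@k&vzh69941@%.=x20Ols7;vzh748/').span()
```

The pattern matches zero or more of a word character (lazy); then one or more of a non-whitespace character (lazy), then optionally a non-word character; then the literal 'vzh', then optionally a digit; then 3 to 4 of a digit (lazy) (non-capturing group).
The `?` after the quantifier makes it lazy — it takes as little as possible before letting the rest of the pattern try.
`re.search` scans for the first position where the pattern succeeds.
The match spans [0:28] → ':aNmz%vh9234.!%-,c@k&vzh6994'.

(0, 28)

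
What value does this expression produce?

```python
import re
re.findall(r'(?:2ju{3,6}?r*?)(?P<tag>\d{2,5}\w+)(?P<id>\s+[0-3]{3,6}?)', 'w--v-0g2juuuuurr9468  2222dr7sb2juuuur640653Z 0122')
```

A non-greedy quantifier consumes as few characters as it can — just enough that the remainder of the pattern still matches from where it stops; whatever follows it matches normally.
2 groups means each result is a tuple of 2 captured strings — 2 here.

[('9468', '  222'), ('640653Z', ' 012')]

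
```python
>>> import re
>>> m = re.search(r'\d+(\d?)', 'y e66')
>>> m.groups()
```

The match spans [3:5] → '66'.
Captured: group 1 = ''.

('',)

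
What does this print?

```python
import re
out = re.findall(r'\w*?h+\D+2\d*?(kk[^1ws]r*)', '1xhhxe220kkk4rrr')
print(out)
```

['kkk']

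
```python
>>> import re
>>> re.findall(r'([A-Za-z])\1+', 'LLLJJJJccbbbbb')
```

['L', 'J', 'c', 'b']

`\1` has to match the exact text group 1 already captured.
Walking the string: at [0:3] match 'LLL', group 1 = 'L'; at [3:7] match 'JJJJ', group 1 = 'J'; at [7:9] match 'cc', group 1 = 'c'; at [9:14] match 'bbbbb', group 1 = 'b'.
One capturing group, so `findall` returns just the captured substring from each match — 4 in all.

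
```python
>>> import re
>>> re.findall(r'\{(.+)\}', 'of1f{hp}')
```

['hp']

`findall` collects group 1 from the one match (1 total).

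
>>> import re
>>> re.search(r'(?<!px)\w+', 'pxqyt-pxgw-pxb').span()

(0, 5)

The negative lookahead/lookbehind blocks any match where the forbidden context is present.
Unlike `match`, `search` isn't anchored — it looks for the pattern anywhere in the string.
The match spans [0:5] → 'pxqyt'.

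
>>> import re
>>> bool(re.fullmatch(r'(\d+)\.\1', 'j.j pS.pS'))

False

`re.fullmatch` requires the pattern to consume the entire string.
Here the pattern can't cover the whole string, so the call returns None, and `bool(None)` is False.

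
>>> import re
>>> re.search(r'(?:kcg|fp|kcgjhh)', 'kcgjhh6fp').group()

'kcg'

Alternation isn't longest-match — the leftmost alternative that fits at this position is chosen.
`re.search` scans for the first position where the pattern succeeds.
The match spans [0:3] → 'kcg'.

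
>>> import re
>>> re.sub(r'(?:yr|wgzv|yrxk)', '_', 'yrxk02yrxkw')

'_xk02_xkw'

Alternation isn't longest-match — the leftmost alternative that fits at this position is chosen.
`sub` substitutes '_' at each match site.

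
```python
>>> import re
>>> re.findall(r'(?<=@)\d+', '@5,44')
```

The `(?=…)`/`(?<=…)` assertion just peeks at neighbouring text; it doesn't advance the match position.
Scanning left to right: at [1:2] → '5'.
Since nothing is captured, `findall` lists the 1 matched substring directly.

['5']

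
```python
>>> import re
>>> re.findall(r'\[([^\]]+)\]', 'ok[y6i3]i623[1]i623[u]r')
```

['y6i3', '1', 'u']

Matches: at [2:8] match '[y6i3]', group 1 = 'y6i3'; at [12:15] match '[1]', group 1 = '1'; at [19:22] match '[u]', group 1 = 'u'.
With a single group, `findall` returns only what that group captured — 3 items.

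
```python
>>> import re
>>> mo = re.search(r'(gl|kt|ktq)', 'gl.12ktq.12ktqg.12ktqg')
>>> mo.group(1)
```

'gl'

`re.search` scans for the first position where the pattern succeeds.
The match spans [0:2] → 'gl'.
Captured: group 1 = 'gl'.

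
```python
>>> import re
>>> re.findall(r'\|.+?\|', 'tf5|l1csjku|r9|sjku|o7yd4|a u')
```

Matches: at [3:12] → '|l1csjku|'; at [14:20] → '|sjku|'.
With no groups in the pattern, `findall` gives back each whole match — 2 here.

['|l1csjku|', '|sjku|']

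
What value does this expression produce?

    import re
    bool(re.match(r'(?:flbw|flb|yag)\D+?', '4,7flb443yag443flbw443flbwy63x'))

`re.match` only tries the pattern at the start of the string.
Here position 0 doesn't satisfy it, so the call returns None, and `bool(None)` is False.

False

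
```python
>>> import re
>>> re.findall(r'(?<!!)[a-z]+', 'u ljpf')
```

`(?!…)`/`(?<!…)` only lets a position through if the neighbouring text does NOT match; no characters are consumed.
Walking the string: at [0:1] → 'u'; at [2:6] → 'ljpf'.
With no groups in the pattern, `findall` gives back each whole match — 2 here.

['u', 'ljpf']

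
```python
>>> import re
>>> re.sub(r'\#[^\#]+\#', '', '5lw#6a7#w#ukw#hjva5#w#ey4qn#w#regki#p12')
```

'5lwwhjva5ey4qnregki#p12'

Each match is replaced by ''.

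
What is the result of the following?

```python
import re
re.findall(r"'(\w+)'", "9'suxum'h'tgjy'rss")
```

`findall` collects group 1 from each match (2 total).

['suxum', 'tgjy']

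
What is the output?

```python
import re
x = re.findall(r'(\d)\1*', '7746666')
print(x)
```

['7', '4', '6']

A backreference is literal: `\1` must see the identical characters the first group matched.
One capturing group, so `findall` returns just the captured substring from each match — 3 in all.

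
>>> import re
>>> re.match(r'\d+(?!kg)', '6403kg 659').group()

A negative assertion filters positions out without eating any characters.
With `match`, the pattern is implicitly anchored at the beginning.
The match spans [0:3] → '640'.

'640'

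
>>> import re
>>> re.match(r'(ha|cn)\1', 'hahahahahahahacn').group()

'haha'

The backreference `\1` re-matches whatever the first group consumed, character for character.
`re.match` won't scan ahead — the pattern has to work from the very first character.
The match spans [0:4] → 'haha'.
Captured: group 1 = 'ha'.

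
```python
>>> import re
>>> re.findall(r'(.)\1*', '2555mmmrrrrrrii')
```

The backreference `\1` re-matches whatever the first group consumed, character for character.
Walking the string: at [0:1] match '2', group 1 = '2'; at [1:4] match '555', group 1 = '5'; at [4:7] match 'mmm', group 1 = 'm'; at [7:13] match 'rrrrrr', group 1 = 'r'; at [13:15] match 'ii', group 1 = 'i'.
One capturing group, so `findall` returns just the captured substring from each match — 5 in all.

['2', '5', 'm', 'r', 'i']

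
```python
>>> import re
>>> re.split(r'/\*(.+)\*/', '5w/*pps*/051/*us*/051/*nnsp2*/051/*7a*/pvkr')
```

['5w', 'pps*/051/*us*/051/*nnsp2*/051/*7a', 'pvkr']

Matches to split on: at [2:39] → '/*pps*/051/*us*/051/*nnsp2*/051/*7a*/'.
Because the pattern has a capturing group, `split` also inserts each captured text between the pieces.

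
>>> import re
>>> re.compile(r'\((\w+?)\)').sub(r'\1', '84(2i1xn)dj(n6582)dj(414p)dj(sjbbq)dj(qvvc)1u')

'842i1xndjn6582dj414pdjsjbbqdjqvvc1u'

The replacement refers to a captured group, so each match is rewritten using its own captured text.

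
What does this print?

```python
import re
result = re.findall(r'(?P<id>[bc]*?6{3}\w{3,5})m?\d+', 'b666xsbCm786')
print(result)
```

['b666xsbCm']

The pattern matches zero or more of one of [bc] (lazy), then exactly 3 of the literal '6', then 3 to 5 of a word character (captured as 'id'); then optionally the literal 'm', then one or more of a digit.
Scanning left to right: at [0:12] match 'b666xsbCm786', group 1 = 'b666xsbCm'.
`findall` collects group 1 from the one match (1 total).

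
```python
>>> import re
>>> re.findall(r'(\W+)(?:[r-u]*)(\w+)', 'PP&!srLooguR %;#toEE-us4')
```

Pattern: one or more of a non-word character (captured); then zero or more of a character in [r-u] (non-capturing group); then one or more of a word character (captured).
2 groups means each result is a tuple of 2 captured strings — 3 here.

[('&!', 'LooguR'), (' %;#', 'oEE'), ('-', '4')]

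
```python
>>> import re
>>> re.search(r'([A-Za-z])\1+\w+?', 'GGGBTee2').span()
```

The backreference `\1` re-matches whatever the first group consumed, character for character.
Unlike `match`, `search` isn't anchored — it looks for the pattern anywhere in the string.
The match spans [0:4] → 'GGGB'.
Captured: group 1 = 'G'.

(0, 4)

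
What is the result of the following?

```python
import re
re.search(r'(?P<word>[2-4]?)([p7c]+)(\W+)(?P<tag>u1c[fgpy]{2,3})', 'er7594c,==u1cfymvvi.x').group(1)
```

The match spans [5:15] → '4c,==u1cfy'.
Captured: group 1 = '4', group 2 = 'c', group 3 = ',==', group 4 = 'u1cfy'.

'4'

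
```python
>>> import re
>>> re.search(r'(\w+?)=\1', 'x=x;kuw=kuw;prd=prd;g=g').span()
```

(0, 3)

`\1` has to match the exact text group 1 already captured.
Unlike `match`, `search` isn't anchored — it looks for the pattern anywhere in the string.
The match spans [0:3] → 'x=x'.
Captured: group 1 = 'x'.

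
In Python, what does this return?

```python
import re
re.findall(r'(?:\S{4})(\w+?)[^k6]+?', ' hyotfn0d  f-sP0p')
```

['f', '0']

The `?` after the quantifier makes it lazy — it takes as little as possible before letting the rest of the pattern try.
Because there's exactly one group, `findall` drops the full match and keeps group 1 from each hit.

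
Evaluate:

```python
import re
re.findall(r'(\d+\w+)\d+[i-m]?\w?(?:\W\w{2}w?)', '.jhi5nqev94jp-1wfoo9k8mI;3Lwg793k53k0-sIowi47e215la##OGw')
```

['5nqev9', '9k', '793k53k']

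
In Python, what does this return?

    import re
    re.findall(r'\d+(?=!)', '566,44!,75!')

['44', '75']

The positive lookaround only admits positions where the adjacent text matches; those characters stay outside the span.
Since nothing is captured, `findall` lists the 2 matched substrings directly.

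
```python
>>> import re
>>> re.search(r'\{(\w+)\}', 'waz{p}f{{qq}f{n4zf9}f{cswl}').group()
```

'{p}'

`re.search` scans for the first position where the pattern succeeds.
The match spans [3:6] → '{p}'.
Captured: group 1 = 'p'.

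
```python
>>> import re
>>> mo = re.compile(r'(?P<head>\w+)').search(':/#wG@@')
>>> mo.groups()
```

('wG',)

The pattern matches one or more of a word character (captured as 'head').
`re.search` tries every starting position until one works.
The match spans [3:5] → 'wG'.
Captured: group 1 = 'wG'.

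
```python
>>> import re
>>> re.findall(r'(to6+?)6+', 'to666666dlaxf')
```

Pattern: the literal 'to', then one or more of the literal '6' (lazy) (captured); then one or more of a literal '6'.
Matches: at [0:8] match 'to666666', group 1 = 'to6'.
With a single group, `findall` returns only what that group captured — 1 item.

['to6']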